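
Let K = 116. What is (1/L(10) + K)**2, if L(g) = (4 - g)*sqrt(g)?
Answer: (6960 - sqrt(10))**2/3600 ≈ 13444.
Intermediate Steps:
L(g) = sqrt(g)*(4 - g)
(1/L(10) + K)**2 = (1/(sqrt(10)*(4 - 1*10)) + 116)**2 = (1/(sqrt(10)*(4 - 10)) + 116)**2 = (1/(sqrt(10)*(-6)) + 116)**2 = (1/(-6*sqrt(10)) + 116)**2 = (-sqrt(10)/60 + 116)**2 = (116 - sqrt(10)/60)**2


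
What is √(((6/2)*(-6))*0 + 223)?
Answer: √223 ≈ 14.933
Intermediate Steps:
√(((6/2)*(-6))*0 + 223) = √(((6*(½))*(-6))*0 + 223) = √((3*(-6))*0 + 223) = √(-18*0 + 223) = √(0 + 223) = √223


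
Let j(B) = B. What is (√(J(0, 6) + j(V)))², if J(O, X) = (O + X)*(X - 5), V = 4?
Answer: 10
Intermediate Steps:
J(O, X) = (-5 + X)*(O + X) (J(O, X) = (O + X)*(-5 + X) = (-5 + X)*(O + X))
(√(J(0, 6) + j(V)))² = (√((6² - 5*0 - 5*6 + 0*6) + 4))² = (√((36 + 0 - 30 + 0) + 4))² = (√(6 + 4))² = (√10)² = 10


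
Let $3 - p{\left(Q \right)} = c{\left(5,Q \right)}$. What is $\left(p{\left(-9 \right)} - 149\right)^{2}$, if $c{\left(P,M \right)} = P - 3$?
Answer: $21904$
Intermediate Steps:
$c{\left(P,M \right)} = -3 + P$
$p{\left(Q \right)} = 1$ ($p{\left(Q \right)} = 3 - \left(-3 + 5\right) = 3 - 2 = 1$)
$\left(p{\left(-9 \right)} - 149\right)^{2} = \left(1 - 149\right)^{2} = \left(-148\right)^{2} = 21904$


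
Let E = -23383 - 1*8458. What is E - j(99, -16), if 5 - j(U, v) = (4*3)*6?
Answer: -31774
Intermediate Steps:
j(U, v) = -67 (j(U, v) = 5 - 4*3*6 = 5 - 12*6 = 5 - 1*72 = 5 - 72 = -67)
E = -31841 (E = -23383 - 8458 = -31841)
E - j(99, -16) = -31841 - 1*(-67) = -31841 + 67 = -31774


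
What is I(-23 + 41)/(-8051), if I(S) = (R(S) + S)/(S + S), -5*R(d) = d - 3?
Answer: -5/96612 ≈ -5.1753e-5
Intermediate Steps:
R(d) = 3/5 - d/5 (R(d) = -(d - 3)/5 = -(-3 + d)/5 = 3/5 - d/5)
I(S) = (3/5 + 4*S/5)/(2*S) (I(S) = ((3/5 - S/5) + S)/(S + S) = (3/5 + 4*S/5)/((2*S)) = (3/5 + 4*S/5)*(1/(2*S)) = (3/5 + 4*S/5)/(2*S))
I(-23 + 41)/(-8051) = ((3 + 4*(-23 + 41))/(10*(-23 + 41)))/(-8051) = ((1/10)*(3 + 4*18)/18)*(-1/8051) = ((1/10)*(1/18)*(3 + 72))*(-1/8051) = ((1/10)*(1/18)*75)*(-1/8051) = (5/12)*(-1/8051) = -5/96612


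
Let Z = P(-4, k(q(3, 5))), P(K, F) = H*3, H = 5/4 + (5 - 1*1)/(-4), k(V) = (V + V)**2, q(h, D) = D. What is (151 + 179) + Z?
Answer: 1323/4 ≈ 330.75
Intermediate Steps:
k(V) = 4*V**2 (k(V) = (2*V)**2 = 4*V**2)
H = 1/4 (H = 5*(1/4) + (5 - 1)*(-1/4) = 5/4 + 4*(-1/4) = 5/4 - 1 = 1/4 ≈ 0.25000)
P(K, F) = 3/4 (P(K, F) = (1/4)*3 = 3/4)
Z = 3/4 ≈ 0.75000
(151 + 179) + Z = (151 + 179) + 3/4 = 330 + 3/4 = 1323/4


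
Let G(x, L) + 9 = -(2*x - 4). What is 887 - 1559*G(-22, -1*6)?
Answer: -59914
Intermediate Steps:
G(x, L) = -5 - 2*x (G(x, L) = -9 - (2*x - 4) = -9 - (-4 + 2*x) = -9 + (4 - 2*x) = -5 - 2*x)
887 - 1559*G(-22, -1*6) = 887 - 1559*(-5 - 2*(-22)) = 887 - 1559*(-5 + 44) = 887 - 1559*39 = 887 - 60801 = -59914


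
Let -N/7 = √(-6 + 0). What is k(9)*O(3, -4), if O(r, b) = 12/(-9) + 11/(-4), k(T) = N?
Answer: 343*I*√6/12 ≈ 70.015*I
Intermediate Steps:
N = -7*I*√6 (N = -7*√(-6 + 0) = -7*I*√6 ≈ -17.146*I)
k(T) = -7*I*√6
O(r, b) = -49/12 (O(r, b) = 12*(-⅑) + 11*(-¼) = -4/3 - 11/4 = -49/12)
k(9)*O(3, -4) = -7*I*√6*(-49/12) = 343*I*√6/12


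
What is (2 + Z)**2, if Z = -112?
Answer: 12100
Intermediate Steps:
(2 + Z)**2 = (2 - 112)**2 = (-110)**2 = 12100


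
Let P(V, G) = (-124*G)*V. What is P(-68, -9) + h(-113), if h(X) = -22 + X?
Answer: -76023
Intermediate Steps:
P(V, G) = -124*G*V
P(-68, -9) + h(-113) = -124*(-9)*(-68) + (-22 - 113) = -75888 - 135 = -76023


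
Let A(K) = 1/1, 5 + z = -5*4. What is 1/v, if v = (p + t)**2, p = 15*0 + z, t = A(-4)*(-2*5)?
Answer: 1/1225 ≈ 0.00081633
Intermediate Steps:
z = -25 (z = -5 - 5*4 = -5 - 20 = -25)
A(K) = 1
t = -10 (t = 1*(-2*5) = 1*(-10) = -10)
p = -25 (p = 15*0 - 25 = 0 - 25 = -25)
v = 1225 (v = (-25 - 10)**2 = (-35)**2 = 1225)
1/v = 1/1225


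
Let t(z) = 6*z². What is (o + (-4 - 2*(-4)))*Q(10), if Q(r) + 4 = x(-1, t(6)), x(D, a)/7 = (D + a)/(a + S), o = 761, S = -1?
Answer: 2295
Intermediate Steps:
x(D, a) = 7*(D + a)/(-1 + a) (x(D, a) = 7*((D + a)/(a - 1)) = 7*((D + a)/(-1 + a)) = 7*(D + a)/(-1 + a))
Q(r) = 3 (Q(r) = -4 + 7*(-1 + 6*6²)/(-1 + 6*6²) = -4 + 7*(-1 + 6*36)/(-1 + 6*36) = -4 + 7*(-1 + 216)/(-1 + 216) = -4 + 7*215/215 = -4 + 7*(1/215)*215 = -4 + 7 = 3)
(o + (-4 - 2*(-4)))*Q(10) = (761 + (-4 - 2*(-4)))*3 = (761 + (-4 + 8))*3 = (761 + 4)*3 = 765*3 = 2295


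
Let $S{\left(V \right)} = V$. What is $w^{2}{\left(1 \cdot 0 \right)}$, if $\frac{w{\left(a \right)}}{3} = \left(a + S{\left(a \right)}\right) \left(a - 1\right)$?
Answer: $0$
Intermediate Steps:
$w{\left(a \right)} = 6 a \left(-1 + a\right)$ ($w{\left(a \right)} = 3 \left(a + a\right) \left(a - 1\right) = 3 \cdot 2 a \left(-1 + a\right) = 6 a \left(-1 + a\right)$)
$w^{2}{\left(1 \cdot 0 \right)} = \left(6 \cdot 1 \cdot 0 \left(-1 + 1 \cdot 0\right)\right)^{2} = \left(6 \cdot 0 \left(-1 + 0\right)\right)^{2} = \left(6 \cdot 0 \left(-1\right)\right)^{2} = 0^{2} = 0$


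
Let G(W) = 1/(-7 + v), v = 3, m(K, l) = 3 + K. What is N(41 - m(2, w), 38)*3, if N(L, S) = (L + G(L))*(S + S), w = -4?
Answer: 8151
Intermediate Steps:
G(W) = -1/4 (G(W) = 1/(-7 + 3) = 1/(-4) = -1/4)
N(L, S) = 2*S*(-1/4 + L) (N(L, S) = (L - 1/4)*(S + S) = (-1/4 + L)*(2*S) = 2*S*(-1/4 + L))
N(41 - m(2, w), 38)*3 = ((1/2)*38*(-1 + 4*(41 - (3 + 2))))*3 = ((1/2)*38*(-1 + 4*(41 - 1*5)))*3 = ((1/2)*38*(-1 + 4*(41 - 5)))*3 = ((1/2)*38*(-1 + 4*36))*3 = ((1/2)*38*(-1 + 144))*3 = ((1/2)*38*143)*3 = 2717*3 = 8151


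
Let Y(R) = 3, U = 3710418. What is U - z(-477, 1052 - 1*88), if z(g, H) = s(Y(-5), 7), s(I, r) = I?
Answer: 3710415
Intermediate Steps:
z(g, H) = 3
U - z(-477, 1052 - 1*88) = 3710418 - 1*3 = 3710418 - 3 = 3710415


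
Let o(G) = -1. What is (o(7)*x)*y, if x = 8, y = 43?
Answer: -344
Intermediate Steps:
(o(7)*x)*y = -1*8*43 = -8*43 = -344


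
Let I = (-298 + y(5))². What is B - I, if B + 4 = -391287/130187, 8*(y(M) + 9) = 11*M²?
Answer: -619326814547/8331968 ≈ -74331.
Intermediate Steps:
y(M) = -9 + 11*M²/8 (y(M) = -9 + (11*M²)/8 = -9 + 11*M²/8)
I = 4756761/64 (I = (-298 + (-9 + (11/8)*5²))² = (-298 + (-9 + (11/8)*25))² = (-298 + (-9 + 275/8))² = (-298 + 203/8)² = (-2181/8)² = 4756761/64 ≈ 74324.)
B = -912035/130187 (B = -4 - 391287/130187 = -912035/130187 ≈ -7.0056)
B - I = -912035/130187 - 1*4756761/64 = -912035/130187 - 4756761/64 = -619326814547/8331968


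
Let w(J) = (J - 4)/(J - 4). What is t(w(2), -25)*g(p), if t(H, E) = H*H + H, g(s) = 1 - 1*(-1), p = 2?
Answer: 4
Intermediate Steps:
g(s) = 2 (g(s) = 1 + 1 = 2)
w(J) = 1 (w(J) = (-4 + J)/(-4 + J) = 1)
t(H, E) = H + H**2 (t(H, E) = H**2 + H = H + H**2)
t(w(2), -25)*g(p) = (1*(1 + 1))*2 = (1*2)*2 = 2*2 = 4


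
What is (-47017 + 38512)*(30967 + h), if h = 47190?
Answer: -664725285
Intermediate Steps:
(-47017 + 38512)*(30967 + h) = (-47017 + 38512)*(30967 + 47190) = -8505*78157 = -664725285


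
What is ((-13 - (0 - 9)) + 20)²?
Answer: 256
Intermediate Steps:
((-13 - (0 - 9)) + 20)² = ((-13 - 1*(-9)) + 20)² = ((-13 + 9) + 20)² = (-4 + 20)² = 16² = 256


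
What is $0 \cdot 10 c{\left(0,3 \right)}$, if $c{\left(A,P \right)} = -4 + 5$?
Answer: $0$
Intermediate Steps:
$c{\left(A,P \right)} = 1$
$0 \cdot 10 c{\left(0,3 \right)} = 0 \cdot 10 \cdot 1 = 0 \cdot 1 = 0$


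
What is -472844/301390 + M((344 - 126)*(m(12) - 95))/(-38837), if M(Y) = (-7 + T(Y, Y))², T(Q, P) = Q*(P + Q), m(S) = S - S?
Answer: -110886639649402627319269/5852541715 ≈ -1.8947e+13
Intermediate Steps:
m(S) = 0
M(Y) = (-7 + 2*Y²)² (M(Y) = (-7 + Y*(Y + Y))² = (-7 + Y*(2*Y))² = (-7 + 2*Y²)²)
-472844/301390 + M((344 - 126)*(m(12) - 95))/(-38837) = -472844/301390 + (-7 + 2*((344 - 126)*(0 - 95))²)²/(-38837) = -472844*1/301390 + (-7 + 2*(218*(-95))²)²*(-1/38837) = -236422/150695 + (-7 + 2*(-20710)²)²*(-1/38837) = -236422/150695 + (-7 + 2*428904100)²*(-1/38837) = -236422/150695 + (-7 + 857808200)²*(-1/38837) = -236422/150695 + 857808193²*(-1/38837) = -236422/150695 + 735834895977925249*(-1/38837) = -236422/150695 - 735834895977925249/38837 = -110886639649402627319269/5852541715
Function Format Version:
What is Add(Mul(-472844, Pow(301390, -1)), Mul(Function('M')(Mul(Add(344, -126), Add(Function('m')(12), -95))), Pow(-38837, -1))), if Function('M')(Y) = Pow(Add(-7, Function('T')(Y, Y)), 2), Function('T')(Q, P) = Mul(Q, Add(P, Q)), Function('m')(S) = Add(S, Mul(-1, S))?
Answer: Rational(-110886639649402627319269, 5852541715) ≈ -1.8947e+13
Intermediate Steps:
Function('m')(S) = 0
Function('M')(Y) = Pow(Add(-7, Mul(2, Pow(Y, 2))), 2) (Function('M')(Y) = Pow(Add(-7, Mul(Y, Add(Y, Y))), 2) = Pow(Add(-7, Mul(Y, Mul(2, Y))), 2) = Pow(Add(-7, Mul(2, Pow(Y, 2))), 2))
Add(Mul(-472844, Pow(301390, -1)), Mul(Function('M')(Mul(Add(344, -126), Add(Function('m')(12), -95))), Pow(-38837, -1))) = Add(Mul(-472844, Pow(301390, -1)), Mul(Pow(Add(-7, Mul(2, Pow(Mul(Add(344, -126), Add(0, -95)), 2))), 2), Pow(-38837, -1))) = Add(Mul(-472844, Rational(1, 301390)), Mul(Pow(Add(-7, Mul(2, Pow(Mul(218, -95), 2))), 2), Rational(-1, 38837))) = Add(Rational(-236422, 150695), Mul(Pow(Add(-7, Mul(2, Pow(-20710, 2))), 2), Rational(-1, 38837))) = Add(Rational(-236422, 150695), Mul(Pow(Add(-7, Mul(2, 428904100)), 2), Rational(-1, 38837))) = Add(Rational(-236422, 150695), Mul(Pow(Add(-7, 857808200), 2), Rational(-1, 38837))) = Add(Rational(-236422, 150695), Mul(Pow(857808193, 2), Rational(-1, 38837))) = Add(Rational(-236422, 150695), Mul(735834895977925249, Rational(-1, 38837))) = Add(Rational(-236422, 150695), Rational(-735834895977925249, 38837)) = Rational(-110886639649402627319269, 5852541715)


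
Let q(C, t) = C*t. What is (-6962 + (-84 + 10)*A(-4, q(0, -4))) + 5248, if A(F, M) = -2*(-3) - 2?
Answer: -2010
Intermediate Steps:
A(F, M) = 4 (A(F, M) = 6 - 2 = 4)
(-6962 + (-84 + 10)*A(-4, q(0, -4))) + 5248 = (-6962 + (-84 + 10)*4) + 5248 = (-6962 - 74*4) + 5248 = (-6962 - 296) + 5248 = -7258 + 5248 = -2010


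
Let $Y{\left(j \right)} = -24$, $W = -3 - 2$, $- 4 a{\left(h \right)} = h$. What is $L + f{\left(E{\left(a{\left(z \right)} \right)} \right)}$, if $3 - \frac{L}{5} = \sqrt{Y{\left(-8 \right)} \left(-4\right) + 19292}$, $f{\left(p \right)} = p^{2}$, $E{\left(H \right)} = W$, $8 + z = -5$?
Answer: $40 - 10 \sqrt{4847} \approx -656.2$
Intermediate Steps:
$z = -13$ ($z = -8 - 5 = -13$)
$a{\left(h \right)} = - \frac{h}{4}$
$W = -5$ ($W = -3 - 2 = -5$)
$E{\left(H \right)} = -5$
$L = 15 - 10 \sqrt{4847}$ ($L = 15 - 5 \sqrt{\left(-24\right) \left(-4\right) + 19292} = 15 - 5 \sqrt{96 + 19292} = 15 - 5 \sqrt{19388} = 15 - 5 \cdot 2 \sqrt{4847} = 15 - 10 \sqrt{4847} \approx -681.2$)
$L + f{\left(E{\left(a{\left(z \right)} \right)} \right)} = \left(15 - 10 \sqrt{4847}\right) + \left(-5\right)^{2} = \left(15 - 10 \sqrt{4847}\right) + 25 = 40 - 10 \sqrt{4847}$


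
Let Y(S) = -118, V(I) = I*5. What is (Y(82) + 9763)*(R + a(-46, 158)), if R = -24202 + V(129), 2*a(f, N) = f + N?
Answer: -226667145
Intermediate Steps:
a(f, N) = N/2 + f/2 (a(f, N) = (f + N)/2 = (N + f)/2 = N/2 + f/2)
V(I) = 5*I
R = -23557 (R = -24202 + 5*129 = -24202 + 645 = -23557)
(Y(82) + 9763)*(R + a(-46, 158)) = (-118 + 9763)*(-23557 + ((½)*158 + (½)*(-46))) = 9645*(-23557 + (79 - 23)) = 9645*(-23557 + 56) = 9645*(-23501) = -226667145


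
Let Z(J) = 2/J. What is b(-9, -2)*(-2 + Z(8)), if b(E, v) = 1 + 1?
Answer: -7/2 ≈ -3.5000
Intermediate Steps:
b(E, v) = 2
b(-9, -2)*(-2 + Z(8)) = 2*(-2 + 2/8) = 2*(-2 + 2*(1/8)) = 2*(-2 + 1/4) = 2*(-7/4) = -7/2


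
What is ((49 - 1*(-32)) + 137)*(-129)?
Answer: -28122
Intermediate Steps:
((49 - 1*(-32)) + 137)*(-129) = ((49 + 32) + 137)*(-129) = (81 + 137)*(-129) = 218*(-129) = -28122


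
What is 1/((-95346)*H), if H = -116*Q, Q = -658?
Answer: -1/7277569488 ≈ -1.3741e-10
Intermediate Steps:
H = 76328 (H = -116*(-658) = 76328)
1/((-95346)*H) = 1/(-95346*76328) = -1/95346*1/76328 = -1/7277569488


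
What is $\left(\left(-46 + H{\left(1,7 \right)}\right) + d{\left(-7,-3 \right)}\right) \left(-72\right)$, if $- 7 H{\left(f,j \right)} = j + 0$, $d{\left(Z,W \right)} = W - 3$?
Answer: $3816$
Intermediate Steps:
$d{\left(Z,W \right)} = -3 + W$ ($d{\left(Z,W \right)} = W - 3 = -3 + W$)
$H{\left(f,j \right)} = - \frac{j}{7}$ ($H{\left(f,j \right)} = - \frac{j + 0}{7} = - \frac{j}{7}$)
$\left(\left(-46 + H{\left(1,7 \right)}\right) + d{\left(-7,-3 \right)}\right) \left(-72\right) = \left(\left(-46 - 1\right) - 6\right) \left(-72\right) = \left(-47 - 6\right) \left(-72\right) = \left(-53\right) \left(-72\right) = 3816$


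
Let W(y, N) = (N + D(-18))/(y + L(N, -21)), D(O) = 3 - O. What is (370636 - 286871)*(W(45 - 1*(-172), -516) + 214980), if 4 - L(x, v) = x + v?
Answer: 13649870708925/758 ≈ 1.8008e+10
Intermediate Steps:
L(x, v) = 4 - v - x (L(x, v) = 4 - (x + v) = 4 - (v + x) = 4 + (-v - x) = 4 - v - x)
W(y, N) = (21 + N)/(25 + y - N) (W(y, N) = (N + (3 - 1*(-18)))/(y + (4 - 1*(-21) - N)) = (N + (3 + 18))/(y + (4 + 21 - N)) = (N + 21)/(y + (25 - N)) = (21 + N)/(25 + y - N))
(370636 - 286871)*(W(45 - 1*(-172), -516) + 214980) = (370636 - 286871)*((21 - 516)/(25 + (45 - 1*(-172)) - 1*(-516)) + 214980) = 83765*(-495/(25 + (45 + 172) + 516) + 214980) = 83765*(-495/(25 + 217 + 516) + 214980) = 83765*(-495/758 + 214980) = 83765*(162954345/758) = 13649870708925/758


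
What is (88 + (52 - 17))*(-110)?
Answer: -13530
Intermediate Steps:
(88 + (52 - 17))*(-110) = (88 + 35)*(-110) = 123*(-110) = -13530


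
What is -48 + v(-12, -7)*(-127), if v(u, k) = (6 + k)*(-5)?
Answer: -683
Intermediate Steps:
v(u, k) = -30 - 5*k
-48 + v(-12, -7)*(-127) = -48 + (-30 - 5*(-7))*(-127) = -48 + (-30 + 35)*(-127) = -48 + 5*(-127) = -48 - 635 = -683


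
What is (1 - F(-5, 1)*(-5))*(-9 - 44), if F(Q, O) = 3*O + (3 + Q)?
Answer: -318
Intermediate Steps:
F(Q, O) = 3 + Q + 3*O
(1 - F(-5, 1)*(-5))*(-9 - 44) = (1 - (3 - 5 + 3*1)*(-5))*(-9 - 44) = (1 - (3 - 5 + 3)*(-5))*(-53) = (1 - (-5))*(-53) = (1 - 1*(-5))*(-53) = (1 + 5)*(-53) = 6*(-53) = -318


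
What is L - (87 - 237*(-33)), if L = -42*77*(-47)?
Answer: 144090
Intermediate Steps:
L = 151998 (L = -3234*(-47) = 151998)
L - (87 - 237*(-33)) = 151998 - (87 - 237*(-33)) = 151998 - (87 + 7821) = 151998 - 1*7908 = 151998 - 7908 = 144090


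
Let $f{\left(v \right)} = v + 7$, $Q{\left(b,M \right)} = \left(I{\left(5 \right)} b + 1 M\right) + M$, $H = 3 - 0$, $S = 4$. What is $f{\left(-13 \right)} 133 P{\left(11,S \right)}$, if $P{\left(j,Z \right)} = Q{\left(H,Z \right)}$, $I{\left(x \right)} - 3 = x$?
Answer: $-25536$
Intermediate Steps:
$I{\left(x \right)} = 3 + x$
$H = 3$ ($H = 3 + 0 = 3$)
$Q{\left(b,M \right)} = 2 M + 8 b$ ($Q{\left(b,M \right)} = \left(\left(3 + 5\right) b + 1 M\right) + M = \left(8 b + M\right) + M = \left(M + 8 b\right) + M = 2 M + 8 b$)
$P{\left(j,Z \right)} = 24 + 2 Z$ ($P{\left(j,Z \right)} = 2 Z + 8 \cdot 3 = 2 Z + 24 = 24 + 2 Z$)
$f{\left(v \right)} = 7 + v$
$f{\left(-13 \right)} 133 P{\left(11,S \right)} = \left(7 - 13\right) 133 \left(24 + 2 \cdot 4\right) = \left(-6\right) 133 \left(24 + 8\right) = \left(-798\right) 32 = -25536$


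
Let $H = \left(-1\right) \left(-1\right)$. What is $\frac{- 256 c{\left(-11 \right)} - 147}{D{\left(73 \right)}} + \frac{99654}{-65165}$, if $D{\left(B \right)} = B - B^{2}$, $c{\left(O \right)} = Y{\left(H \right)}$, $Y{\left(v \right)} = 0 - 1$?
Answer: $- \frac{530884409}{342507240} \approx -1.55$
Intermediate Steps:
$H = 1$
$Y{\left(v \right)} = -1$
$c{\left(O \right)} = -1$
$\frac{- 256 c{\left(-11 \right)} - 147}{D{\left(73 \right)}} + \frac{99654}{-65165} = \frac{\left(-256\right) \left(-1\right) - 147}{73 \left(1 - 73\right)} + \frac{99654}{-65165} = \frac{256 - 147}{73 \left(1 - 73\right)} + 99654 \left(- \frac{1}{65165}\right) = \frac{109}{73 \left(-72\right)} - \frac{99654}{65165} = \frac{109}{-5256} - \frac{99654}{65165} = 109 \left(- \frac{1}{5256}\right) - \frac{99654}{65165} = - \frac{109}{5256} - \frac{99654}{65165} = - \frac{530884409}{342507240}$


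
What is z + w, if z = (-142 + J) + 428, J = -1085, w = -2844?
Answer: -3643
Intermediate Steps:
z = -799 (z = (-142 - 1085) + 428 = -1227 + 428 = -799)
z + w = -799 - 2844 = -3643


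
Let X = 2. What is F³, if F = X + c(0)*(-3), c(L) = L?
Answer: 8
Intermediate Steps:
F = 2 (F = 2 + 0*(-3) = 2 + 0 = 2)
F³ = 2³ = 8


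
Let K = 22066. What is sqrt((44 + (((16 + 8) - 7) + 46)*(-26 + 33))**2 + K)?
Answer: sqrt(257291) ≈ 507.24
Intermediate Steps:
sqrt((44 + (((16 + 8) - 7) + 46)*(-26 + 33))**2 + K) = sqrt((44 + (((16 + 8) - 7) + 46)*(-26 + 33))**2 + 22066) = sqrt((44 + ((24 - 7) + 46)*7)**2 + 22066) = sqrt((44 + (17 + 46)*7)**2 + 22066) = sqrt((44 + 63*7)**2 + 22066) = sqrt((44 + 441)**2 + 22066) = sqrt(485**2 + 22066) = sqrt(235225 + 22066) = sqrt(257291)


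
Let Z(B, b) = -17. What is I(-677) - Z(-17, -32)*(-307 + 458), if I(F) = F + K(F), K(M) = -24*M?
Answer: 18138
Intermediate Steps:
I(F) = -23*F (I(F) = F - 24*F = -23*F)
I(-677) - Z(-17, -32)*(-307 + 458) = -23*(-677) - (-17)*(-307 + 458) = 15571 - (-17)*151 = 15571 - 1*(-2567) = 15571 + 2567 = 18138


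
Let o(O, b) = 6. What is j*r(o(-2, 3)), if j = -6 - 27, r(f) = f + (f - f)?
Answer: -198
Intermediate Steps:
r(f) = f (r(f) = f + 0 = f)
j = -33
j*r(o(-2, 3)) = -33*6 = -198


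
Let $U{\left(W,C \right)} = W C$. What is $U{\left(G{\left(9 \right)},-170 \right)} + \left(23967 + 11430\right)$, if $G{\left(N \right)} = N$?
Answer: $33867$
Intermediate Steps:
$U{\left(W,C \right)} = C W$
$U{\left(G{\left(9 \right)},-170 \right)} + \left(23967 + 11430\right) = \left(-170\right) 9 + \left(23967 + 11430\right) = -1530 + 35397 = 33867$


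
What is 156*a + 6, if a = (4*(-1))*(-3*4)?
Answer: 7494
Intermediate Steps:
a = 48 (a = -4*(-12) = 48)
156*a + 6 = 156*48 + 6 = 7488 + 6 = 7494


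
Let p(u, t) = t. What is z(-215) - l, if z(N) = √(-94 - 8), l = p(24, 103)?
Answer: -103 + I*√102 ≈ -103.0 + 10.1*I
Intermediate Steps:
l = 103
z(N) = I*√102 (z(N) = √(-102) = I*√102)
z(-215) - l = I*√102 - 1*103 = I*√102 - 103 = -103 + I*√102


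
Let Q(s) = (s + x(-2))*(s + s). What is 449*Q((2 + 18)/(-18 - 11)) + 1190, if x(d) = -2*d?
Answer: -723370/841 ≈ -860.13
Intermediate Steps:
Q(s) = 2*s*(4 + s) (Q(s) = (s - 2*(-2))*(s + s) = (s + 4)*(2*s) = (4 + s)*(2*s) = 2*s*(4 + s))
449*Q((2 + 18)/(-18 - 11)) + 1190 = 449*(2*((2 + 18)/(-18 - 11))*(4 + (2 + 18)/(-18 - 11))) + 1190 = 449*(2*(20/(-29))*(4 + 20/(-29))) + 1190 = 449*(2*(20*(-1/29))*(4 + 20*(-1/29))) + 1190 = 449*(2*(-20/29)*(4 - 20/29)) + 1190 = 449*(2*(-20/29)*(96/29)) + 1190 = 449*(-3840/841) + 1190 = -1724160/841 + 1190 = -723370/841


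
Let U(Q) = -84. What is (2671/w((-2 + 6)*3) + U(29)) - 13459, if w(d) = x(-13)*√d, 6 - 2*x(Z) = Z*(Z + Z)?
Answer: -13543 - 2671*√3/996 ≈ -13548.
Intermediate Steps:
x(Z) = 3 - Z² (x(Z) = 3 - Z*(Z + Z)/2 = 3 - Z*2*Z/2 = 3 - Z²)
w(d) = -166*√d (w(d) = (3 - 1*(-13)²)*√d = (3 - 1*169)*√d = (3 - 169)*√d = -166*√d)
(2671/w((-2 + 6)*3) + U(29)) - 13459 = (2671/((-166*√3*√(-2 + 6))) - 84) - 13459 = (2671/((-166*2*√3)) - 84) - 13459 = (2671/((-332*√3)) - 84) - 13459 = (2671*(-√3/996) - 84) - 13459 = (-2671*√3/996 - 84) - 13459 = (-84 - 2671*√3/996) - 13459 = -13543 - 2671*√3/996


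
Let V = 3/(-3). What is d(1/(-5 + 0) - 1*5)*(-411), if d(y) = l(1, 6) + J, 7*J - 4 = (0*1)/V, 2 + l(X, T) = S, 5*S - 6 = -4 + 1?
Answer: 11919/35 ≈ 340.54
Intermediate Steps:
V = -1 (V = 3*(-⅓) = -1)
S = ⅗ (S = 6/5 + (-4 + 1)/5 = 6/5 + (⅕)*(-3) = 6/5 - ⅗ = ⅗ ≈ 0.60000)
l(X, T) = -7/5 (l(X, T) = -2 + ⅗ = -7/5)
J = 4/7 (J = 4/7 + ((0*1)/(-1))/7 = 4/7 + (0*(-1))/7 = 4/7 + (⅐)*0 = 4/7 + 0 = 4/7 ≈ 0.57143)
d(y) = -29/35 (d(y) = -7/5 + 4/7 = -29/35)
d(1/(-5 + 0) - 1*5)*(-411) = -29/35*(-411) = 11919/35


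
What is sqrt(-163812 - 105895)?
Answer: I*sqrt(269707) ≈ 519.33*I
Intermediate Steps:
sqrt(-163812 - 105895) = sqrt(-269707) = I*sqrt(269707)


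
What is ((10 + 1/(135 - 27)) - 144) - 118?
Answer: -27215/108 ≈ -251.99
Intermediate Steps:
((10 + 1/(135 - 27)) - 144) - 118 = ((10 + 1/108) - 144) - 118 = (1081/108 - 144) - 118 = -14471/108 - 118 = -27215/108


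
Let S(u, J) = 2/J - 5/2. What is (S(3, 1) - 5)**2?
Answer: 121/4 ≈ 30.250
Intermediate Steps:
S(u, J) = -5/2 + 2/J (S(u, J) = 2/J - 5*1/2 = 2/J - 5/2 = -5/2 + 2/J)
(S(3, 1) - 5)**2 = ((-5/2 + 2/1) - 5)**2 = ((-5/2 + 2*1) - 5)**2 = ((-5/2 + 2) - 5)**2 = (-1/2 - 5)**2 = (-11/2)**2 = 121/4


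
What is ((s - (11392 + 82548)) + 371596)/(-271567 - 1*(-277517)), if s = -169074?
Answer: 54291/2975 ≈ 18.249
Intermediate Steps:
((s - (11392 + 82548)) + 371596)/(-271567 - 1*(-277517)) = ((-169074 - (11392 + 82548)) + 371596)/(-271567 - 1*(-277517)) = ((-169074 - 1*93940) + 371596)/(-271567 + 277517) = ((-169074 - 93940) + 371596)/5950 = (-263014 + 371596)*(1/5950) = 108582*(1/5950) = 54291/2975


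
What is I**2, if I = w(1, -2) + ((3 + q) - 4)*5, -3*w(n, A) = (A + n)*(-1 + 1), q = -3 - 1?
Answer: 625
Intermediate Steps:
q = -4
w(n, A) = 0 (w(n, A) = -(A + n)*(-1 + 1)/3 = -(A + n)*0/3 = -1/3*0 = 0)
I = -25 (I = 0 + ((3 - 4) - 4)*5 = 0 + (-1 - 4)*5 = 0 - 5*5 = 0 - 25 = -25)
I**2 = (-25)**2 = 625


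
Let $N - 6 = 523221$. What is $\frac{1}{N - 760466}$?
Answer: $- \frac{1}{237239} \approx -4.2152 \cdot 10^{-6}$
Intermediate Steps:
$N = 523227$ ($N = 6 + 523221 = 523227$)
$\frac{1}{N - 760466} = \frac{1}{523227 - 760466} = \frac{1}{-237239} = - \frac{1}{237239}$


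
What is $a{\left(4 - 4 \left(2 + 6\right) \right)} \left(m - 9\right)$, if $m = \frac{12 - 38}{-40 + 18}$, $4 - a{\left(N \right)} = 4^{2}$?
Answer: $\frac{1032}{11} \approx 93.818$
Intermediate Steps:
$a{\left(N \right)} = -12$ ($a{\left(N \right)} = 4 - 4^{2} = 4 - 16 = -12$)
$m = \frac{13}{11}$ ($m = - \frac{26}{-22} = \left(-26\right) \left(- \frac{1}{22}\right) = \frac{13}{11} \approx 1.1818$)
$a{\left(4 - 4 \left(2 + 6\right) \right)} \left(m - 9\right) = - 12 \left(\frac{13}{11} - 9\right) = \left(-12\right) \left(- \frac{86}{11}\right) = \frac{1032}{11}$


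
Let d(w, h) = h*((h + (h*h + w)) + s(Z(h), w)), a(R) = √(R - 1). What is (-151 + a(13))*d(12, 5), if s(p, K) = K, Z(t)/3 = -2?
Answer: -40770 + 540*√3 ≈ -39835.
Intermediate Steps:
Z(t) = -6 (Z(t) = 3*(-2) = -6)
a(R) = √(-1 + R)
d(w, h) = h*(h + h² + 2*w) (d(w, h) = h*((h + (h*h + w)) + w) = h*((h + (h² + w)) + w) = h*((h + (w + h²)) + w) = h*((h + w + h²) + w) = h*(h + h² + 2*w))
(-151 + a(13))*d(12, 5) = (-151 + √(-1 + 13))*(5*(5 + 5² + 2*12)) = (-151 + √12)*(5*(5 + 25 + 24)) = (-151 + 2*√3)*(5*54) = (-151 + 2*√3)*270 = -40770 + 540*√3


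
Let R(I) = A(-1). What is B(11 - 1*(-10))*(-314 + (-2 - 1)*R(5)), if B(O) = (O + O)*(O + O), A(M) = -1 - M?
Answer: -553896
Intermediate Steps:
R(I) = 0 (R(I) = -1 - 1*(-1) = -1 + 1 = 0)
B(O) = 4*O**2 (B(O) = (2*O)*(2*O) = 4*O**2)
B(11 - 1*(-10))*(-314 + (-2 - 1)*R(5)) = (4*(11 - 1*(-10))**2)*(-314 + (-2 - 1)*0) = (4*(11 + 10)**2)*(-314 - 3*0) = (4*21**2)*(-314 + 0) = (4*441)*(-314) = 1764*(-314) = -553896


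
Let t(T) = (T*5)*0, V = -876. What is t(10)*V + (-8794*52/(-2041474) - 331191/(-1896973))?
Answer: 771790402379/1936310529101 ≈ 0.39859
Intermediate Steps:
t(T) = 0 (t(T) = (5*T)*0 = 0)
t(10)*V + (-8794*52/(-2041474) - 331191/(-1896973)) = 0*(-876) + (-8794*52/(-2041474) - 331191/(-1896973)) = 0 + (-457288*(-1/2041474) - 331191*(-1/1896973)) = 0 + (228644/1020737 + 331191/1896973) = 0 + 771790402379/1936310529101 = 771790402379/1936310529101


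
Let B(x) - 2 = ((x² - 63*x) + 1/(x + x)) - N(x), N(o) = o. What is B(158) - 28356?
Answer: -4266631/316 ≈ -13502.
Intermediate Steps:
B(x) = 2 + x² + 1/(2*x) - 64*x (B(x) = 2 + (((x² - 63*x) + 1/(x + x)) - x) = 2 + (((x² - 63*x) + 1/(2*x)) - x) = 2 + ((x² + 1/(2*x) - 63*x) - x) = 2 + (x² + 1/(2*x) - 64*x) = 2 + x² + 1/(2*x) - 64*x)
B(158) - 28356 = (2 + 158² + (½)/158 - 64*158) - 28356 = (2 + 24964 + (½)*(1/158) - 10112) - 28356 = (2 + 24964 + 1/316 - 10112) - 28356 = 4693865/316 - 28356 = -4266631/316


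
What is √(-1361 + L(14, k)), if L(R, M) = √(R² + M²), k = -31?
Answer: √(-1361 + √1157) ≈ 36.428*I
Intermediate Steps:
L(R, M) = √(M² + R²)
√(-1361 + L(14, k)) = √(-1361 + √((-31)² + 14²)) = √(-1361 + √(961 + 196)) = √(-1361 + √1157)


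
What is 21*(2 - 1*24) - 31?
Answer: -493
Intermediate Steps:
21*(2 - 1*24) - 31 = 21*(2 - 24) - 31 = 21*(-22) - 31 = -462 - 31 = -493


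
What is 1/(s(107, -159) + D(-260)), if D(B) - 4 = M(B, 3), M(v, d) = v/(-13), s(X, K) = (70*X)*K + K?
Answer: -1/1191045 ≈ -8.3960e-7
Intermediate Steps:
s(X, K) = K + 70*K*X (s(X, K) = 70*K*X + K = K + 70*K*X)
M(v, d) = -v/13 (M(v, d) = v*(-1/13) = -v/13)
D(B) = 4 - B/13
1/(s(107, -159) + D(-260)) = 1/(-159*(1 + 70*107) + (4 - 1/13*(-260))) = 1/(-159*(1 + 7490) + (4 + 20)) = 1/(-159*7491 + 24) = 1/(-1191069 + 24) = 1/(-1191045) = -1/1191045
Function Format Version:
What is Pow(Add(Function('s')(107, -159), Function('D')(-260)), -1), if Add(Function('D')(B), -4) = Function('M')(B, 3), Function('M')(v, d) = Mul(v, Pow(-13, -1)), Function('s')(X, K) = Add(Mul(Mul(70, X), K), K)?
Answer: Rational(-1, 1191045) ≈ -8.3960e-7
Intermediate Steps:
Function('s')(X, K) = Add(K, Mul(70, K, X)) (Function('s')(X, K) = Add(Mul(70, K, X), K) = Add(K, Mul(70, K, X)))
Function('M')(v, d) = Mul(Rational(-1, 13), v) (Function('M')(v, d) = Mul(v, Rational(-1, 13)) = Mul(Rational(-1, 13), v))
Function('D')(B) = Add(4, Mul(Rational(-1, 13), B))
Pow(Add(Function('s')(107, -159), Function('D')(-260)), -1) = Pow(Add(Mul(-159, Add(1, Mul(70, 107))), Add(4, Mul(Rational(-1, 13), -260))), -1) = Pow(Add(Mul(-159, Add(1, 7490)), Add(4, 20)), -1) = Pow(Add(Mul(-159, 7491), 24), -1) = Pow(Add(-1191069, 24), -1) = Pow(-1191045, -1) = Rational(-1, 1191045)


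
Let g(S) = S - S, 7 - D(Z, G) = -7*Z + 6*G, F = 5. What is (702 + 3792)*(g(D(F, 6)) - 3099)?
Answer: -13926906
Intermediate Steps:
D(Z, G) = 7 - 6*G + 7*Z (D(Z, G) = 7 - (-7*Z + 6*G) = 7 + (-6*G + 7*Z) = 7 - 6*G + 7*Z)
g(S) = 0
(702 + 3792)*(g(D(F, 6)) - 3099) = (702 + 3792)*(0 - 3099) = 4494*(-3099) = -13926906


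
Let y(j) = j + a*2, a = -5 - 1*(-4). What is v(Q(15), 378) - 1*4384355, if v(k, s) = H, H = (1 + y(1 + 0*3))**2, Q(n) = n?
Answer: -4384355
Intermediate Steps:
a = -1 (a = -5 + 4 = -1)
y(j) = -2 + j (y(j) = j - 1*2 = j - 2 = -2 + j)
H = 0 (H = (1 + (-2 + (1 + 0*3)))**2 = (1 + (-2 + (1 + 0)))**2 = (1 + (-2 + 1))**2 = (1 - 1)**2 = 0**2 = 0)
v(k, s) = 0
v(Q(15), 378) - 1*4384355 = 0 - 1*4384355 = 0 - 4384355 = -4384355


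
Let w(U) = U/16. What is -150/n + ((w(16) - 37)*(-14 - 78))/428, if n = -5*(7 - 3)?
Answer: 3261/214 ≈ 15.238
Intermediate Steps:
n = -20 (n = -5*4 = -20)
w(U) = U/16 (w(U) = U*(1/16) = U/16)
-150/n + ((w(16) - 37)*(-14 - 78))/428 = -150/(-20) + (((1/16)*16 - 37)*(-14 - 78))/428 = -150*(-1/20) + ((1 - 37)*(-92))*(1/428) = 15/2 - 36*(-92)*(1/428) = 15/2 + 3312*(1/428) = 15/2 + 828/107 = 3261/214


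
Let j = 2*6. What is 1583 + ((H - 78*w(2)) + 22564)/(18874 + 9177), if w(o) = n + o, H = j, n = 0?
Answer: 44427153/28051 ≈ 1583.8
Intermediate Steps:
j = 12
H = 12
w(o) = o (w(o) = 0 + o = o)
1583 + ((H - 78*w(2)) + 22564)/(18874 + 9177) = 1583 + ((12 - 78*2) + 22564)/(18874 + 9177) = 1583 + ((12 - 156) + 22564)/28051 = 1583 + (-144 + 22564)*(1/28051) = 1583 + 22420*(1/28051) = 1583 + 22420/28051 = 44427153/28051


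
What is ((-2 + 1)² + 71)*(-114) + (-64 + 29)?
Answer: -8243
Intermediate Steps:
((-2 + 1)² + 71)*(-114) + (-64 + 29) = ((-1)² + 71)*(-114) - 35 = (1 + 71)*(-114) - 35 = 72*(-114) - 35 = -8208 - 35 = -8243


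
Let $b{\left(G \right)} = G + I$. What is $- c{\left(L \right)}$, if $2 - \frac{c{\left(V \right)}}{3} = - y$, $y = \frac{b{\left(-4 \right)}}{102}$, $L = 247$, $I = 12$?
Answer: $- \frac{106}{17} \approx -6.2353$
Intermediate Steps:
$b{\left(G \right)} = 12 + G$ ($b{\left(G \right)} = G + 12 = 12 + G$)
$y = \frac{4}{51}$ ($y = \frac{12 - 4}{102} = 8 \cdot \frac{1}{102} = \frac{4}{51} \approx 0.078431$)
$c{\left(V \right)} = \frac{106}{17}$ ($c{\left(V \right)} = 6 - 3 \left(\left(-1\right) \frac{4}{51}\right) = 6 - - \frac{4}{17} = 6 + \frac{4}{17} = \frac{106}{17}$)
$- c{\left(L \right)} = \left(-1\right) \frac{106}{17} = - \frac{106}{17}$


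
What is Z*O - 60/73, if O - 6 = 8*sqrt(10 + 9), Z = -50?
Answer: -21960/73 - 400*sqrt(19) ≈ -2044.4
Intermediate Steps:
O = 6 + 8*sqrt(19) (O = 6 + 8*sqrt(10 + 9) = 6 + 8*sqrt(19) ≈ 40.871)
Z*O - 60/73 = -50*(6 + 8*sqrt(19)) - 60/73 = (-300 - 400*sqrt(19)) - 60*1/73 = (-300 - 400*sqrt(19)) - 60/73 = -21960/73 - 400*sqrt(19)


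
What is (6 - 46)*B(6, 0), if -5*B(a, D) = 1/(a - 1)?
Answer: 8/5 ≈ 1.6000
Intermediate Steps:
B(a, D) = -1/(5*(-1 + a)) (B(a, D) = -1/(5*(a - 1)) = -1/(5*(-1 + a)))
(6 - 46)*B(6, 0) = (6 - 46)*(-1/(-5 + 5*6)) = -(-40)/(-5 + 30) = -(-40)/25 = -40*(-1/25) = 8/5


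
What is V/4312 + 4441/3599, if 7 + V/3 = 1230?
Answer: 32354323/15518888 ≈ 2.0848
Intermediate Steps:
V = 3669 (V = -21 + 3*1230 = -21 + 3690 = 3669)
V/4312 + 4441/3599 = 3669/4312 + 4441/3599 = 32354323/15518888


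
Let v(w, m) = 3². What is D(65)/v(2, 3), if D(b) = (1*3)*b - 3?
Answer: 64/3 ≈ 21.333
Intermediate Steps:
v(w, m) = 9
D(b) = -3 + 3*b (D(b) = 3*b - 3 = -3 + 3*b)
D(65)/v(2, 3) = (-3 + 3*65)/9 = (-3 + 195)*(⅑) = 192*(⅑) = 64/3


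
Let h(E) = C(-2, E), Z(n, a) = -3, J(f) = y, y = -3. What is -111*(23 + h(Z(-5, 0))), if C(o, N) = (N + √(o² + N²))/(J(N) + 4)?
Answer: -2220 - 111*√13 ≈ -2620.2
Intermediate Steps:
J(f) = -3
C(o, N) = N + √(N² + o²) (C(o, N) = (N + √(o² + N²))/(-3 + 4) = (N + √(N² + o²))/1 = (N + √(N² + o²))*1 = N + √(N² + o²))
h(E) = E + √(4 + E²) (h(E) = E + √(E² + (-2)²) = E + √(E² + 4) = E + √(4 + E²))
-111*(23 + h(Z(-5, 0))) = -111*(23 + (-3 + √(4 + (-3)²))) = -111*(23 + (-3 + √(4 + 9))) = -111*(23 + (-3 + √13)) = -111*(20 + √13) = -2220 - 111*√13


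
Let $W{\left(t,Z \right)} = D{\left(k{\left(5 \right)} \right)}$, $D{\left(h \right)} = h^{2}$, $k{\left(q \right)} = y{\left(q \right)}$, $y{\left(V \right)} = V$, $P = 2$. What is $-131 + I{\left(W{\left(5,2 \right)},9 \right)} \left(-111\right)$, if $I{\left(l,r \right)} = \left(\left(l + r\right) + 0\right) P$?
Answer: $-7679$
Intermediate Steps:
$k{\left(q \right)} = q$
$W{\left(t,Z \right)} = 25$ ($W{\left(t,Z \right)} = 5^{2} = 25$)
$I{\left(l,r \right)} = 2 l + 2 r$ ($I{\left(l,r \right)} = \left(\left(l + r\right) + 0\right) 2 = \left(l + r\right) 2 = 2 l + 2 r$)
$-131 + I{\left(W{\left(5,2 \right)},9 \right)} \left(-111\right) = -131 + \left(2 \cdot 25 + 2 \cdot 9\right) \left(-111\right) = -131 + \left(50 + 18\right) \left(-111\right) = -131 + 68 \left(-111\right) = -131 - 7548 = -7679$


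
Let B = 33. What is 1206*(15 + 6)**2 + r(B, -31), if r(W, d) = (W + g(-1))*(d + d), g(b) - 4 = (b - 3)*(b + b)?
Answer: 529056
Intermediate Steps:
g(b) = 4 + 2*b*(-3 + b) (g(b) = 4 + (b - 3)*(b + b) = 4 + (-3 + b)*(2*b) = 4 + 2*b*(-3 + b))
r(W, d) = 2*d*(12 + W) (r(W, d) = (W + (4 - 6*(-1) + 2*(-1)**2))*(d + d) = (W + (4 + 6 + 2*1))*(2*d) = (W + (4 + 6 + 2))*(2*d) = (W + 12)*(2*d) = (12 + W)*(2*d) = 2*d*(12 + W))
1206*(15 + 6)**2 + r(B, -31) = 1206*(15 + 6)**2 + 2*(-31)*(12 + 33) = 1206*21**2 + 2*(-31)*45 = 1206*441 - 2790 = 531846 - 2790 = 529056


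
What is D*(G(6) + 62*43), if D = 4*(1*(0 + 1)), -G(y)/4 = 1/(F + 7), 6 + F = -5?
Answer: 10668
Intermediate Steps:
F = -11 (F = -6 - 5 = -11)
G(y) = 1 (G(y) = -4/(-11 + 7) = -4/(-4) = -4*(-1/4) = 1)
D = 4 (D = 4*(1*1) = 4*1 = 4)
D*(G(6) + 62*43) = 4*(1 + 62*43) = 4*(1 + 2666) = 4*2667 = 10668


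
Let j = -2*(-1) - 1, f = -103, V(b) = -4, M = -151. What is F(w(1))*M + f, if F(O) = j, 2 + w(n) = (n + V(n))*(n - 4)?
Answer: -254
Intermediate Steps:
j = 1 (j = 2 - 1 = 1)
w(n) = -2 + (-4 + n)² (w(n) = -2 + (n - 4)*(n - 4) = -2 + (-4 + n)*(-4 + n) = -2 + (-4 + n)²)
F(O) = 1
F(w(1))*M + f = 1*(-151) - 103 = -151 - 103 = -254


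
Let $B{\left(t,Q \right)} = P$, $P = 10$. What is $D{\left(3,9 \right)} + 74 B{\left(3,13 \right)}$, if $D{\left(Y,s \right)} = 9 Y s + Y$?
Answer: $986$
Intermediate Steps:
$B{\left(t,Q \right)} = 10$
$D{\left(Y,s \right)} = Y + 9 Y s$ ($D{\left(Y,s \right)} = 9 Y s + Y = Y + 9 Y s$)
$D{\left(3,9 \right)} + 74 B{\left(3,13 \right)} = 3 \left(1 + 9 \cdot 9\right) + 74 \cdot 10 = 3 \left(1 + 81\right) + 740 = 3 \cdot 82 + 740 = 246 + 740 = 986$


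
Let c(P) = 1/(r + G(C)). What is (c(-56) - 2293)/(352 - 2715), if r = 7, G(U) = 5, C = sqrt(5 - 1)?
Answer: 27515/28356 ≈ 0.97034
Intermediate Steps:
C = 2 (C = sqrt(4) = 2)
c(P) = 1/12 (c(P) = 1/(7 + 5) = 1/12)
(c(-56) - 2293)/(352 - 2715) = (1/12 - 2293)/(352 - 2715) = -27515/12/(-2363) = -27515/12*(-1/2363) = 27515/28356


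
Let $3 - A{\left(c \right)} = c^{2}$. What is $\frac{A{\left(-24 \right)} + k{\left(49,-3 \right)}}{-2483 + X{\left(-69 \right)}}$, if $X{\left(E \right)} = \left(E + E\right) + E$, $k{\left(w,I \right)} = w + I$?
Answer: $\frac{527}{2690} \approx 0.19591$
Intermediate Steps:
$k{\left(w,I \right)} = I + w$
$A{\left(c \right)} = 3 - c^{2}$
$X{\left(E \right)} = 3 E$ ($X{\left(E \right)} = 2 E + E = 3 E$)
$\frac{A{\left(-24 \right)} + k{\left(49,-3 \right)}}{-2483 + X{\left(-69 \right)}} = \frac{\left(3 - \left(-24\right)^{2}\right) + \left(-3 + 49\right)}{-2483 + 3 \left(-69\right)} = \frac{\left(3 - 576\right) + 46}{-2483 - 207} = \frac{\left(3 - 576\right) + 46}{-2690} = \left(-573 + 46\right) \left(- \frac{1}{2690}\right) = \left(-527\right) \left(- \frac{1}{2690}\right) = \frac{527}{2690}$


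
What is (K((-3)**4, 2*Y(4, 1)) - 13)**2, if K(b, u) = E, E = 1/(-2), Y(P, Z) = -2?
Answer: 729/4 ≈ 182.25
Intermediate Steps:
E = -1/2 ≈ -0.50000
K(b, u) = -1/2
(K((-3)**4, 2*Y(4, 1)) - 13)**2 = (-1/2 - 13)**2 = (-27/2)**2 = 729/4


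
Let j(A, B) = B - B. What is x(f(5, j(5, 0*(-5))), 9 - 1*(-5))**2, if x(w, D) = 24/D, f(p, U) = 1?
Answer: 144/49 ≈ 2.9388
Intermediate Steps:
j(A, B) = 0
x(f(5, j(5, 0*(-5))), 9 - 1*(-5))**2 = (24/(9 - 1*(-5)))**2 = (24/(9 + 5))**2 = (24/14)**2 = (24*(1/14))**2 = (12/7)**2 = 144/49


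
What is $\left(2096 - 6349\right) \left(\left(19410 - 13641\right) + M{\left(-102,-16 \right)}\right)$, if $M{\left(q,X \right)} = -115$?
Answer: $-24046462$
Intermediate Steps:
$\left(2096 - 6349\right) \left(\left(19410 - 13641\right) + M{\left(-102,-16 \right)}\right) = \left(2096 - 6349\right) \left(\left(19410 - 13641\right) - 115\right) = - 4253 \left(5769 - 115\right) = \left(-4253\right) 5654 = -24046462$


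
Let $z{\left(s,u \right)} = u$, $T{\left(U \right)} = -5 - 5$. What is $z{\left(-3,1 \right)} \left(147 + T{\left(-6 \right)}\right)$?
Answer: $137$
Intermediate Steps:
$T{\left(U \right)} = -10$ ($T{\left(U \right)} = -5 - 5 = -10$)
$z{\left(-3,1 \right)} \left(147 + T{\left(-6 \right)}\right) = 1 \left(147 - 10\right) = 1 \cdot 137 = 137$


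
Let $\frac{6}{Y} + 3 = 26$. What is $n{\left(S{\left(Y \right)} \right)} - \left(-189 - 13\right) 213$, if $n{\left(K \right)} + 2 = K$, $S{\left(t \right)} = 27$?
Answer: $43051$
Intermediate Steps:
$Y = \frac{6}{23}$ ($Y = \frac{6}{-3 + 26} = \frac{6}{23} \approx 0.26087$)
$n{\left(K \right)} = -2 + K$
$n{\left(S{\left(Y \right)} \right)} - \left(-189 - 13\right) 213 = \left(-2 + 27\right) - \left(-189 - 13\right) 213 = 25 - \left(-202\right) 213 = 25 - -43026 = 25 + 43026 = 43051$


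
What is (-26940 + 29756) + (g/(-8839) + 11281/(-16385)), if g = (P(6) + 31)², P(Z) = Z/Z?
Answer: 14059185629/4994035 ≈ 2815.2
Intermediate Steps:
P(Z) = 1
g = 1024 (g = (1 + 31)² = 32² = 1024)
(-26940 + 29756) + (g/(-8839) + 11281/(-16385)) = (-26940 + 29756) + (1024/(-8839) + 11281/(-16385)) = 2816 + (1024*(-1/8839) + 11281*(-1/16385)) = 2816 + (-1024/8839 - 389/565) = 2816 - 4016931/4994035 = 14059185629/4994035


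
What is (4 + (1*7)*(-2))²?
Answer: 100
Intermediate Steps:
(4 + (1*7)*(-2))² = (4 + 7*(-2))² = (4 - 14)² = (-10)² = 100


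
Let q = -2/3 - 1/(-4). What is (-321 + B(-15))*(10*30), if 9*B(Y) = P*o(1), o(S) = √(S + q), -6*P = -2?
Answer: -96300 + 50*√21/27 ≈ -96292.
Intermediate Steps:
q = -5/12 (q = -2*⅓ - 1*(-¼) = -⅔ + ¼ = -5/12 ≈ -0.41667)
P = ⅓ (P = -⅙*(-2) = ⅓ ≈ 0.33333)
o(S) = √(-5/12 + S) (o(S) = √(S - 5/12) = √(-5/12 + S))
B(Y) = √21/162 (B(Y) = ((√(-15 + 36*1)/6)/3)/9 = ((√(-15 + 36)/6)/3)/9 = ((√21/6)/3)/9 = (√21/18)/9 = √21/162)
(-321 + B(-15))*(10*30) = (-321 + √21/162)*(10*30) = (-321 + √21/162)*300 = -96300 + 50*√21/27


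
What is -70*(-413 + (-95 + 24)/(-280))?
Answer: 115569/4 ≈ 28892.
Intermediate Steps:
-70*(-413 + (-95 + 24)/(-280)) = -70*(-413 - 71*(-1/280)) = -70*(-413 + 71/280) = -70*(-115569/280) = 115569/4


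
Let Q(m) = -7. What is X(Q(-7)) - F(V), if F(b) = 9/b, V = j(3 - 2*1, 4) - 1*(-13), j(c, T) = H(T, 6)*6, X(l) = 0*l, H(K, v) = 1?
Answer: -9/19 ≈ -0.47368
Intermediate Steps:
X(l) = 0
j(c, T) = 6 (j(c, T) = 1*6 = 6)
V = 19 (V = 6 - 1*(-13) = 6 + 13 = 19)
X(Q(-7)) - F(V) = 0 - 9/19 = -9/19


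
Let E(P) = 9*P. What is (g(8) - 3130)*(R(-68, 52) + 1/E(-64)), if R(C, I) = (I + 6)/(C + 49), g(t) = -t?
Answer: 17482321/1824 ≈ 9584.6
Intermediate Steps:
R(C, I) = (6 + I)/(49 + C)
(g(8) - 3130)*(R(-68, 52) + 1/E(-64)) = (-1*8 - 3130)*((6 + 52)/(49 - 68) + 1/(9*(-64))) = (-8 - 3130)*(58/(-19) + 1/(-576)) = -3138*(-1/19*58 - 1/576) = -3138*(-58/19 - 1/576) = -3138*(-33427/10944) = 17482321/1824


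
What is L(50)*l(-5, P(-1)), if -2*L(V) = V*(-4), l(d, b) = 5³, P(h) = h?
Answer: 12500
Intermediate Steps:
l(d, b) = 125
L(V) = 2*V (L(V) = -V*(-4)/2 = -(-2)*V = 2*V)
L(50)*l(-5, P(-1)) = (2*50)*125 = 100*125 = 12500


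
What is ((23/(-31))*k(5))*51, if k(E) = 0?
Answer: 0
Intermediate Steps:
((23/(-31))*k(5))*51 = ((23/(-31))*0)*51 = ((23*(-1/31))*0)*51 = -23/31*0*51 = 0*51 = 0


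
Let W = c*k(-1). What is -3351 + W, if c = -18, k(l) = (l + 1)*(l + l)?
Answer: -3351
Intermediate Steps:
k(l) = 2*l*(1 + l) (k(l) = (1 + l)*(2*l) = 2*l*(1 + l))
W = 0 (W = -36*(-1)*(1 - 1) = -36*(-1)*0 = -18*0 = 0)
-3351 + W = -3351 + 0 = -3351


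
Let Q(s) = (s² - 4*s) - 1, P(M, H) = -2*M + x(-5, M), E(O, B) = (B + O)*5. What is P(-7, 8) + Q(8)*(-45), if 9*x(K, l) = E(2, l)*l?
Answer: -12254/9 ≈ -1361.6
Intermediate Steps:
E(O, B) = 5*B + 5*O
x(K, l) = l*(10 + 5*l)/9 (x(K, l) = ((5*l + 5*2)*l)/9 = ((5*l + 10)*l)/9 = ((10 + 5*l)*l)/9 = (l*(10 + 5*l))/9 = l*(10 + 5*l)/9)
P(M, H) = -2*M + 5*M*(2 + M)/9
Q(s) = -1 + s² - 4*s
P(-7, 8) + Q(8)*(-45) = (⅑)*(-7)*(-8 + 5*(-7)) + (-1 + 8² - 4*8)*(-45) = (⅑)*(-7)*(-8 - 35) + (-1 + 64 - 32)*(-45) = (⅑)*(-7)*(-43) + 31*(-45) = 301/9 - 1395 = -12254/9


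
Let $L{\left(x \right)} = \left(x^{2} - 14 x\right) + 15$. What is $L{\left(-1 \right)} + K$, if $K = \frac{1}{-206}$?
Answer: $\frac{6179}{206} \approx 29.995$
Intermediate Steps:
$L{\left(x \right)} = 15 + x^{2} - 14 x$
$K = - \frac{1}{206} \approx -0.0048544$
$L{\left(-1 \right)} + K = \left(15 + \left(-1\right)^{2} - -14\right) - \frac{1}{206} = \left(15 + 1 + 14\right) - \frac{1}{206} = 30 - \frac{1}{206} = \frac{6179}{206}$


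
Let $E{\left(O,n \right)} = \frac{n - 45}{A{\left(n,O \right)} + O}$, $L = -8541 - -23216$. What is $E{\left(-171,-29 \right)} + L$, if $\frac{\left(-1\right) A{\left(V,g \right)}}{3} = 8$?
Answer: $\frac{2861699}{195} \approx 14675.0$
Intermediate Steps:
$A{\left(V,g \right)} = -24$ ($A{\left(V,g \right)} = \left(-3\right) 8 = -24$)
$L = 14675$ ($L = -8541 + 23216 = 14675$)
$E{\left(O,n \right)} = \frac{-45 + n}{-24 + O}$ ($E{\left(O,n \right)} = \frac{n - 45}{-24 + O} = \frac{-45 + n}{-24 + O}$)
$E{\left(-171,-29 \right)} + L = \frac{-45 - 29}{-24 - 171} + 14675 = \frac{1}{-195} \left(-74\right) + 14675 = \left(- \frac{1}{195}\right) \left(-74\right) + 14675 = \frac{74}{195} + 14675 = \frac{2861699}{195}$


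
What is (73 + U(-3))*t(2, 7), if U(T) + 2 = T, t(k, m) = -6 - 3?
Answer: -612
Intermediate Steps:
t(k, m) = -9
U(T) = -2 + T
(73 + U(-3))*t(2, 7) = (73 + (-2 - 3))*(-9) = (73 - 5)*(-9) = 68*(-9) = -612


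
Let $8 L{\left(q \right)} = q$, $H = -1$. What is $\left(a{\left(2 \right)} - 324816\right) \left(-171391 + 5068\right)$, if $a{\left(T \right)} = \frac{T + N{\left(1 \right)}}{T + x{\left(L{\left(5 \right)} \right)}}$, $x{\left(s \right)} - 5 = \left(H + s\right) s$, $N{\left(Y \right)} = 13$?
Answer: $\frac{23392393218864}{433} \approx 5.4024 \cdot 10^{10}$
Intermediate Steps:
$L{\left(q \right)} = \frac{q}{8}$
$x{\left(s \right)} = 5 + s \left(-1 + s\right)$ ($x{\left(s \right)} = 5 + \left(-1 + s\right) s = 5 + s \left(-1 + s\right)$)
$a{\left(T \right)} = \frac{13 + T}{\frac{305}{64} + T}$ ($a{\left(T \right)} = \frac{T + 13}{T + \left(5 + \left(\frac{1}{8} \cdot 5\right)^{2} - \frac{1}{8} \cdot 5\right)} = \frac{13 + T}{T + \left(5 + \left(\frac{5}{8}\right)^{2} - \frac{5}{8}\right)} = \frac{13 + T}{T + \left(5 + \frac{25}{64} - \frac{5}{8}\right)} = \frac{13 + T}{T + \frac{305}{64}} = \frac{13 + T}{\frac{305}{64} + T}$)
$\left(a{\left(2 \right)} - 324816\right) \left(-171391 + 5068\right) = \left(\frac{64 \left(13 + 2\right)}{305 + 64 \cdot 2} - 324816\right) \left(-171391 + 5068\right) = \left(64 \frac{1}{305 + 128} \cdot 15 - 324816\right) \left(-166323\right) = \left(64 \cdot \frac{1}{433} \cdot 15 - 324816\right) \left(-166323\right) = \left(\frac{960}{433} - 324816\right) \left(-166323\right) = \left(- \frac{140644368}{433}\right) \left(-166323\right) = \frac{23392393218864}{433}$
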